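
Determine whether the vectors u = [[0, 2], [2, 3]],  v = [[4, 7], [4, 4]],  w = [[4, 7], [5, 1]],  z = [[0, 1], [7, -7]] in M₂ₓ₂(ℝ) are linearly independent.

Take coordinates with respect to the standard basis {E₁₁, E₁₂, E₂₁, E₂₂}.
Place the vectors as rows of a 4×4 matrix and reduce to echelon form.
The reduction yields 4 nonzero rows, so the rank is 4.
Since rank = 4 (the number of vectors), the set is linearly independent.

linearly independent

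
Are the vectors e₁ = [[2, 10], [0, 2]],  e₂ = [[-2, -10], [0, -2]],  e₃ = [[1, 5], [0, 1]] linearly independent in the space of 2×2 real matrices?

linearly dependent

Take coordinates with respect to the standard basis {E₁₁, E₁₂, E₂₁, E₂₂}.
Place the vectors as rows of a 3×4 matrix and reduce to echelon form.
The reduction yields 1 nonzero row, so the rank is 1.
Since rank 1 < 3, the set is linearly dependent.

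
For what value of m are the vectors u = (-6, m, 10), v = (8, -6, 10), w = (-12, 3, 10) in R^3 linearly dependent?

Dependence holds iff the 3×3 matrix [u v w] is singular.
The determinant works out to 60 - 200*m.
This vanishes exactly when m = 3/10.

m = 3/10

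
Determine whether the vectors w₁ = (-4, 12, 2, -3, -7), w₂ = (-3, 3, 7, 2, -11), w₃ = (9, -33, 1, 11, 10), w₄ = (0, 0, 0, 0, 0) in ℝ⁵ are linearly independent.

linearly dependent

One of the vectors is the zero vector, so the set is linearly dependent.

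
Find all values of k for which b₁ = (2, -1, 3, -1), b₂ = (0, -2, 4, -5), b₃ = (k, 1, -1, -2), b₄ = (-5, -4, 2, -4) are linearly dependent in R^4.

k = -4/5

The vectors are dependent exactly when the determinant of the matrix with rows b₁, b₂, b₃, b₄ vanishes.
The determinant works out to 30*k + 24.
Solving 30*k + 24 = 0 yields k = -4/5.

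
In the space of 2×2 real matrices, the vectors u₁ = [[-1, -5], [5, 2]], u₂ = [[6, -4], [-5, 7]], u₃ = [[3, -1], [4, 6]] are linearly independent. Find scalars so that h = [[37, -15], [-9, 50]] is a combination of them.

Take coordinate vectors relative to {E₁₁, E₁₂, E₂₁, E₂₂}.
Solve the system with u₁, u₂, u₃ as columns and h as the right-hand side.
The system has the unique solution (c₁, c₂, c₃) = (-1, 4, 4).

h = -u₁ + 4u₂ + 4u₃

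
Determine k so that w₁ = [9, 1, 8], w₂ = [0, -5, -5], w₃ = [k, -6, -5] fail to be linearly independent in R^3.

k = 9/7

Dependence holds iff the 3×3 matrix [w₁ w₂ w₃] is singular.
The determinant works out to 35*k - 45.
This vanishes exactly when k = 9/7.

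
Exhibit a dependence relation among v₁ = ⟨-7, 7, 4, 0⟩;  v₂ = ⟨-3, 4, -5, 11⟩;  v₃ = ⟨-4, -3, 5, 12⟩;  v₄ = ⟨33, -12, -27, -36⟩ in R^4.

Write the vectors as columns of a matrix and find a nonzero vector in its null space.
A generator of the null space is (3, 0, 3, 1).

3v₁ + 3v₃ + v₄ = 0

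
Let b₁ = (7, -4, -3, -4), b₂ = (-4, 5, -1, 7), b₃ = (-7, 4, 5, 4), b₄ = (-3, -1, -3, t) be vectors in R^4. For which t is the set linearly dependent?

t = -3

Place the vectors as rows of a 4×4 matrix; dependence ⇔ determinant zero.
Expanding, det = 38*t + 114.
Setting this to zero gives t = -3.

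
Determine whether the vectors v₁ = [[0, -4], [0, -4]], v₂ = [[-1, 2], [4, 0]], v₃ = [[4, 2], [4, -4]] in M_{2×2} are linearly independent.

linearly independent

Take coordinates with respect to the standard basis {E₁₁, E₁₂, E₂₁, E₂₂}.
Place the vectors as rows of a 3×4 matrix and reduce to echelon form.
The reduction yields 3 nonzero rows, so the rank is 3.
Since rank = 3 (the number of vectors), the set is linearly independent.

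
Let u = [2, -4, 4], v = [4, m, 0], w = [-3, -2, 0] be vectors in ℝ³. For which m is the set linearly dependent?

The set is linearly dependent precisely when det[u; v; w] = 0.
Expanding, det = 12*m - 32.
Setting this to zero gives m = 8/3.

m = 8/3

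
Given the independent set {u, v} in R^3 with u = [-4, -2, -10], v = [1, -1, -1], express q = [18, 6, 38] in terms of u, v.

q = -4u + 2v

Set up the augmented matrix [u | v | q] and row-reduce.
Back-substitution yields (a₁, a₂) = (-4, 2).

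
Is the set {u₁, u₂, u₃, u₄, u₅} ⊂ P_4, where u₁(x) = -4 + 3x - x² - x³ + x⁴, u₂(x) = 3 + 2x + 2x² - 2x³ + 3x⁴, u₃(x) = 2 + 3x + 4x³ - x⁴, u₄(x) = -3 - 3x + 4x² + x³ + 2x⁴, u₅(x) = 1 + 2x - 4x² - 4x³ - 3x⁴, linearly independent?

linearly independent

Write each element as a coordinate vector in ℝ⁵ using {1, x, …, x⁴}.
Row-reduce the matrix whose columns are u₁, u₂, u₃, u₄, u₅.
The reduction yields 5 nonzero rows, so the rank is 5.
Since rank = 5 (the number of vectors), the set is linearly independent.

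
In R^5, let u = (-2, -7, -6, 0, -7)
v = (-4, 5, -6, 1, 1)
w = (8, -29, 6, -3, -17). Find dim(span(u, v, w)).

Form the matrix with u, v, w as columns and reduce.
Exactly 2 pivots survive; hence the rank is 2.

2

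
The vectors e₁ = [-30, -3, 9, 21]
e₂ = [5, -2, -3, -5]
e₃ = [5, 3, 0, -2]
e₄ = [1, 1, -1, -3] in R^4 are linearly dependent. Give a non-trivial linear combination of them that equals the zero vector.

Write the vectors as columns of a matrix and find a nonzero vector in its null space.
A generator of the null space is (1, 3, 3, 0).

e₁ + 3e₂ + 3e₃ = 0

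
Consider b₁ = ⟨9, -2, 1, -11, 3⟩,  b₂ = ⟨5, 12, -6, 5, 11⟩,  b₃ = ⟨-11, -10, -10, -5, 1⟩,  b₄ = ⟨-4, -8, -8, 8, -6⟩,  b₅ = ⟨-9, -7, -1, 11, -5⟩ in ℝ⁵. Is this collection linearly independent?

linearly independent

Form the 5×5 matrix with these as columns; its determinant is -172548.
A nonzero determinant means the columns are linearly independent.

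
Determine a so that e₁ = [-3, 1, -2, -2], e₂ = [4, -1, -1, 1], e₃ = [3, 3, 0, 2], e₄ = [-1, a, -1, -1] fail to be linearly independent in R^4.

a = -2/5

The vectors are dependent exactly when the determinant of the matrix with rows e₁, e₂, e₃, e₄ vanishes.
Cofactor expansion gives det = 10*a + 4.
Solving 10*a + 4 = 0 yields a = -2/5.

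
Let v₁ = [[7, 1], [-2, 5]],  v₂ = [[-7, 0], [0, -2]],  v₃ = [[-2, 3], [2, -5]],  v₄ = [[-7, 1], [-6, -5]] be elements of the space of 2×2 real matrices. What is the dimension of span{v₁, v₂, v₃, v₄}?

Use coordinates relative to {E₁₁, E₁₂, E₂₁, E₂₂}.
Row-reduce the 4×4 matrix with these as rows.
Reduction leaves 4 leading entries, giving rank 4.

4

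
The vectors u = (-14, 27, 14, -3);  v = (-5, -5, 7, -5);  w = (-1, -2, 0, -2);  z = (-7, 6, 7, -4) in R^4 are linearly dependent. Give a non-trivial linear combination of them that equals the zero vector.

Solve the homogeneous system with u, v, w, z as columns by row-reducing the coefficient matrix.
One solution (up to scaling) is (1, 1, 2, -3).

u + v + 2w - 3z = 0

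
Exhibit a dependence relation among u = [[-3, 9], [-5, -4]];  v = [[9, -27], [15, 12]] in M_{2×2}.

3u + v = 0

Pass to coordinate vectors relative to the basis {E₁₁, E₁₂, E₂₁, E₂₂}.
Solve the homogeneous system with u, v as columns by row-reducing the coefficient matrix.
The free variable yields coefficients (3, 1) (any nonzero multiple also works).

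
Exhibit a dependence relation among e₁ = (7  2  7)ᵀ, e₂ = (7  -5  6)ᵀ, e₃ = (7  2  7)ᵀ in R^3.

Write the vectors as columns of a matrix and find a nonzero vector in its null space.
A generator of the null space is (1, 0, -1).

e₁ - e₃ = 0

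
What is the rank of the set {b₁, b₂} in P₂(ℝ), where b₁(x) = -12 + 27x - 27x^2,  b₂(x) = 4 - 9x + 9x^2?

Represent each element by its coordinate vector in ℝ³.
Row-reduce the 2×3 matrix with these as rows.
There is 1 pivot column, so rank = 1.

rank 1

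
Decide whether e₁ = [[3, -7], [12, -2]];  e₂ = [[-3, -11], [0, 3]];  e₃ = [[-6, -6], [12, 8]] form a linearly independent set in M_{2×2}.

linearly independent

Take coordinates with respect to the standard basis {E₁₁, E₁₂, E₂₁, E₂₂}.
Row-reduce the matrix whose columns are e₁, e₂, e₃.
The reduction yields 3 nonzero rows, so the rank is 3.
Since rank = 3 (the number of vectors), the set is linearly independent.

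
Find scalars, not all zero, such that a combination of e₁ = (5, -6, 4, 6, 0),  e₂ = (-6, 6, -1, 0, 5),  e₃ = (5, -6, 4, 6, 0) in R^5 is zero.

Solve the homogeneous system with e₁, e₂, e₃ as columns by row-reducing the coefficient matrix.
The free variable yields coefficients (1, 0, -1) (any nonzero multiple also works).

e₁ - e₃ = 0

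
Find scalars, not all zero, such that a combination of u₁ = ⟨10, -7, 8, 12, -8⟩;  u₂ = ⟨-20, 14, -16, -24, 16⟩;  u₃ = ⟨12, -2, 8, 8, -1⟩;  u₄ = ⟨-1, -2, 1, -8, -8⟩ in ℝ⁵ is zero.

Row-reduce the matrix with u₁, u₂, u₃, u₄ as columns; the null space gives the coefficients.
One solution (up to scaling) is (2, 1, 0, 0).

2u₁ + u₂ = 0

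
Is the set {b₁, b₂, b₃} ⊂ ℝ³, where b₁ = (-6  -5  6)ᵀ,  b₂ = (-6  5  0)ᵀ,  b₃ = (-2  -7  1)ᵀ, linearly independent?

Place the vectors as rows of a 3×3 matrix and reduce to echelon form.
The reduction yields 3 nonzero rows, so the rank is 3.
Since rank = 3 (the number of vectors), the set is linearly independent.

linearly independent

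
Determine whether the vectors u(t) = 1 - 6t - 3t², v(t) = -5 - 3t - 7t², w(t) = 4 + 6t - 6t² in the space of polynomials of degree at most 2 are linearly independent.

Take coordinates with respect to the standard basis {1, t, t²}.
The matrix [u|v|w] has determinant 462.
A nonzero determinant means the columns are linearly independent.

linearly independent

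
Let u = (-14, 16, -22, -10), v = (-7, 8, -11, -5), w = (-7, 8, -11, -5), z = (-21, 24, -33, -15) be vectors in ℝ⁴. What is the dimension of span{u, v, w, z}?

dim = 1

Form the matrix with u, v, w, z as columns and reduce.
There is 1 pivot column, so rank = 1.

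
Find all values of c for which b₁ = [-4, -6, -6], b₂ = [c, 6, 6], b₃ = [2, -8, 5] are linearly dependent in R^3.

Place the vectors as rows of a 3×3 matrix; dependence ⇔ determinant zero.
Expanding, det = 78*c - 312.
Setting this to zero gives c = 4.

c = 4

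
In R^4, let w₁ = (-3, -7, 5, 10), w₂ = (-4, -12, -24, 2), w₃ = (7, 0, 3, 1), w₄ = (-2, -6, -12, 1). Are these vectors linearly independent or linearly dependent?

linearly dependent

One vector is a scalar multiple of another, so the set is dependent.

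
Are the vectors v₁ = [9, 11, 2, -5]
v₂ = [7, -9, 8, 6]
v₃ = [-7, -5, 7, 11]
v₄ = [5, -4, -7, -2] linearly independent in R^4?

linearly independent

Row-reduce the matrix whose columns are v₁, v₂, v₃, v₄.
The reduction yields 4 nonzero rows, so the rank is 4.
Since rank = 4 (the number of vectors), the set is linearly independent.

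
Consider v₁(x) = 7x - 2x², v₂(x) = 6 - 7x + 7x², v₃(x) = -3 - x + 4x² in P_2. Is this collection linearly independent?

Take coordinates with respect to the standard basis {1, x, x²}.
Row-reduce the matrix whose columns are v₁, v₂, v₃.
The reduction yields 3 nonzero rows, so the rank is 3.
Since rank = 3 (the number of vectors), the set is linearly independent.

linearly independent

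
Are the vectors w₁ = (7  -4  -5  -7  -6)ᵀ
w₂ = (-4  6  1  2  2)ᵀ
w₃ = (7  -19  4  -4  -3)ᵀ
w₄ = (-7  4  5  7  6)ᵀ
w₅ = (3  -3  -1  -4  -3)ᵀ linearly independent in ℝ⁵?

Row-reduce the matrix whose columns are w₁, w₂, w₃, w₄, w₅.
The reduction yields 3 nonzero rows, so the rank is 3.
Since rank 3 < 5, the set is linearly dependent.
Indeed w₁ + w₄ = 0.

linearly dependent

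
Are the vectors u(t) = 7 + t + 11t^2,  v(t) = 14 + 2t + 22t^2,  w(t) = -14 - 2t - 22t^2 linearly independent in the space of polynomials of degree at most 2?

Write each element as a coordinate vector in ℝ³ using {1, t, t^2}.
Form the 3×3 matrix with these as columns; its determinant is 0.
A zero determinant means the columns are linearly dependent.

linearly dependent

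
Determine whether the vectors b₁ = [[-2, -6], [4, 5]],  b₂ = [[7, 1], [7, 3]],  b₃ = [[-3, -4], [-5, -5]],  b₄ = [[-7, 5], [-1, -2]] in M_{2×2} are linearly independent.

Take coordinates with respect to the standard basis {E₁₁, E₁₂, E₂₁, E₂₂}.
The matrix [b₁|b₂|b₃|b₄] has determinant 1984.
A nonzero determinant means the columns are linearly independent.

linearly independent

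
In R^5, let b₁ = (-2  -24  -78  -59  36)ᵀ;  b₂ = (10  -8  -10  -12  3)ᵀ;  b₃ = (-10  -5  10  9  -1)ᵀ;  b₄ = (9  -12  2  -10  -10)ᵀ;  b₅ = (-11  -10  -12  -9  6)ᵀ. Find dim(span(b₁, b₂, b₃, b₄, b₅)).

Apply Gaussian elimination to the matrix whose rows are b₁, b₂, b₃, b₄, b₅.
Exactly 4 pivots survive; hence the rank is 4.

dim = 4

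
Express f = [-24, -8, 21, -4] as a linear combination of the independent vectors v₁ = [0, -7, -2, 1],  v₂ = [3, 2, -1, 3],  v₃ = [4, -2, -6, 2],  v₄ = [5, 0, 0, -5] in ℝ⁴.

Set up the augmented matrix [v₁ | v₂ | v₃ | v₄ | f] and row-reduce.
The system has the unique solution (a₁, …, a₄) = (2, -1, -4, -1).

f = 2v₁ - v₂ - 4v₃ - v₄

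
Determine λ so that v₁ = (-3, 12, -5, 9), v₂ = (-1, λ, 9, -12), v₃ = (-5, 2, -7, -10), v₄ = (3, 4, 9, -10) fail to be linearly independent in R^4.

Place the vectors as rows of a 4×4 matrix; dependence ⇔ determinant zero.
The determinant works out to 10360 - 296*λ.
This vanishes exactly when λ = 35.

λ = 35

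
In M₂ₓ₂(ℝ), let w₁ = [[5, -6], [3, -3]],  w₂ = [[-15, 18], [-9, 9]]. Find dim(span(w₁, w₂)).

1

Use coordinates relative to {E₁₁, E₁₂, E₂₁, E₂₂}.
Put the 4×2 matrix [w₁|w₂] into echelon form.
There is 1 pivot column, so rank = 1.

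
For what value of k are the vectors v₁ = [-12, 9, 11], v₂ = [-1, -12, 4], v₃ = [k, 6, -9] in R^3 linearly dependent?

The set is linearly dependent precisely when det[v₁; v₂; v₃] = 0.
Cofactor expansion gives det = 168*k - 1155.
This vanishes exactly when k = 55/8.

k = 55/8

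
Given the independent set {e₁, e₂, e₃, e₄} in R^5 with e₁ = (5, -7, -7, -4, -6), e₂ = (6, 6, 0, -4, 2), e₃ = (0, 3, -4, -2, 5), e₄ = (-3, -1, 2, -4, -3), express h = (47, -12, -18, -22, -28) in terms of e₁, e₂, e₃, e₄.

h = 4e₁ + 4e₂ - 3e₃ - e₄

Set up the augmented matrix [e₁ | e₂ | e₃ | e₄ | h] and row-reduce.
Row-reducing the augmented matrix gives the unique coefficients (a₁, …, a₄) = (4, 4, -3, -1).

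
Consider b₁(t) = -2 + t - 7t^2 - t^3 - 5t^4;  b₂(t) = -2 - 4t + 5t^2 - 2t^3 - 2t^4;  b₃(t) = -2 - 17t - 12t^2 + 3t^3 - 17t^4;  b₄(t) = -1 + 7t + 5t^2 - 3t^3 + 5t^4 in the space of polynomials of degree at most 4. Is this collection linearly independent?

linearly dependent

Take coordinates with respect to the standard basis {1, t, …, t^4}.
Place the vectors as rows of a 4×5 matrix and reduce to echelon form.
The reduction yields 3 nonzero rows, so the rank is 3.
Since rank 3 < 4, the set is linearly dependent.
Indeed b₁ + b₂ - b₃ - 2b₄ = 0.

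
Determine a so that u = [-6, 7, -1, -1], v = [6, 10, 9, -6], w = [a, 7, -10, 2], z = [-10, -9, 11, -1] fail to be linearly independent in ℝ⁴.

a = -43/12

The vectors are dependent exactly when the determinant of the matrix with rows u, v, w, z vanishes.
Cofactor expansion gives det = 144*a + 516.
Setting this to zero gives a = -43/12.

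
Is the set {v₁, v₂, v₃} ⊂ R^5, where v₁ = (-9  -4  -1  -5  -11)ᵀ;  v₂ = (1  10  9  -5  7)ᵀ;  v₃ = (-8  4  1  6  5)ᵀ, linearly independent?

Place the vectors as rows of a 3×5 matrix and reduce to echelon form.
The reduction yields 3 nonzero rows, so the rank is 3.
Since rank = 3 (the number of vectors), the set is linearly independent.

linearly independent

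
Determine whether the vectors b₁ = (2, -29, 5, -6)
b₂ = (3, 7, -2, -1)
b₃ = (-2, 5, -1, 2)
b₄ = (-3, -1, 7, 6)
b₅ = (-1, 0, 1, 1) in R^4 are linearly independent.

linearly dependent

There are 5 vectors in a 4-dimensional space, so they cannot be linearly independent.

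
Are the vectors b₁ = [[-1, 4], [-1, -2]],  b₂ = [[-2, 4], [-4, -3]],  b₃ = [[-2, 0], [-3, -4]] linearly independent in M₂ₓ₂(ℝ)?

Write each element as a coordinate vector in ℝ⁴ using {E₁₁, E₁₂, E₂₁, E₂₂}.
Place the vectors as rows of a 3×4 matrix and reduce to echelon form.
The reduction yields 3 nonzero rows, so the rank is 3.
Since rank = 3 (the number of vectors), the set is linearly independent.

linearly independent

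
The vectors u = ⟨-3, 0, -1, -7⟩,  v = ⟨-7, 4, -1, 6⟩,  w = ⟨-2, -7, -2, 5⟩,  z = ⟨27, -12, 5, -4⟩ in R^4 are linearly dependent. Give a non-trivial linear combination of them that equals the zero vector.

2u + 3v + z = 0

Set up α₁u + … + α₄z = 0 and solve the homogeneous system.
One solution (up to scaling) is (2, 3, 0, 1).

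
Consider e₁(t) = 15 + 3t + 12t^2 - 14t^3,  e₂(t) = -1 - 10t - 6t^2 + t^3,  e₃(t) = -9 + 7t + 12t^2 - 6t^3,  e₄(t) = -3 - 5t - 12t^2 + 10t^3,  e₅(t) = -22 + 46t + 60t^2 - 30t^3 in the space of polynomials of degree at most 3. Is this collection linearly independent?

Take coordinates with respect to the standard basis {1, t, …, t^3}.
There are 5 vectors in a 4-dimensional space, so they cannot be linearly independent.

linearly dependent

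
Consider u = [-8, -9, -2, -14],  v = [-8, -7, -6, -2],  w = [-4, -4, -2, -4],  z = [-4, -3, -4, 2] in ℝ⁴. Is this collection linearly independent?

Place the vectors as rows of a 4×4 matrix and reduce to echelon form.
The reduction yields 2 nonzero rows, so the rank is 2.
Since rank 2 < 4, the set is linearly dependent.
Indeed u + v - 4w = 0.

linearly dependent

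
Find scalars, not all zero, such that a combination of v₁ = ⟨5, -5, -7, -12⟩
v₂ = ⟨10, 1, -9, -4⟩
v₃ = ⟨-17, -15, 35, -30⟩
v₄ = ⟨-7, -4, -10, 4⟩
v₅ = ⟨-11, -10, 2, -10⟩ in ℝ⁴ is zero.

2v₁ - 3v₂ - v₃ - 2v₄ + v₅ = 0

Write the vectors as columns of a matrix and find a nonzero vector in its null space.
The free variable yields coefficients (2, -3, -1, -2, 1) (any nonzero multiple also works).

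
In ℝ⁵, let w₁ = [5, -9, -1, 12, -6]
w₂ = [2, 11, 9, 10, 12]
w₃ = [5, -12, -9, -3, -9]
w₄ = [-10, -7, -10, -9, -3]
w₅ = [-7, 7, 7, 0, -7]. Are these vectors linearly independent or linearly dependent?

Place the vectors as rows of a 5×5 matrix and reduce to echelon form.
The reduction yields 5 nonzero rows, so the rank is 5.
Since rank = 5 (the number of vectors), the set is linearly independent.

linearly independent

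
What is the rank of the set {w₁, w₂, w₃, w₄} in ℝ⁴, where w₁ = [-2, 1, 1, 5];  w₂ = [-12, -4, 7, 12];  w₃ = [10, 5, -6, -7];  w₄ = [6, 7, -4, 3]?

2

Apply Gaussian elimination to the matrix whose rows are w₁, w₂, w₃, w₄.
There are 2 pivot columns, so rank = 2.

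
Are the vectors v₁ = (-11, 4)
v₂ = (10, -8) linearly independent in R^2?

linearly independent

Place the vectors as rows of a 2×2 matrix and reduce to echelon form.
The reduction yields 2 nonzero rows, so the rank is 2.
Since rank = 2 (the number of vectors), the set is linearly independent.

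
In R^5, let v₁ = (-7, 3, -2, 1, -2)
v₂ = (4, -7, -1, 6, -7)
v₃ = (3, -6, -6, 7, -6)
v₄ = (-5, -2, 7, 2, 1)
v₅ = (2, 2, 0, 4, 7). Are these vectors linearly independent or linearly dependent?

Row-reduce the matrix whose columns are v₁, v₂, v₃, v₄, v₅.
The reduction yields 5 nonzero rows, so the rank is 5.
Since rank = 5 (the number of vectors), the set is linearly independent.

linearly independent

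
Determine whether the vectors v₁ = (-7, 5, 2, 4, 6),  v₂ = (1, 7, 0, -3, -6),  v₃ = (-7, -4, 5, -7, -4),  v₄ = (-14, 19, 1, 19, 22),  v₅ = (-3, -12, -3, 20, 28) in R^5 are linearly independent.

Row-reduce the matrix whose columns are v₁, v₂, v₃, v₄, v₅.
The reduction yields 3 nonzero rows, so the rank is 3.
Since rank 3 < 5, the set is linearly dependent.
Indeed 3v₁ - v₃ - v₄ = 0.

linearly dependent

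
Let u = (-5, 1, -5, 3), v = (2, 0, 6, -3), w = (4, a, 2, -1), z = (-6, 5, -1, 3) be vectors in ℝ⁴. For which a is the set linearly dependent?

a = 0

The vectors are dependent exactly when the determinant of the matrix with rows u, v, w, z vanishes.
The determinant works out to 33*a.
Setting this to zero gives a = 0.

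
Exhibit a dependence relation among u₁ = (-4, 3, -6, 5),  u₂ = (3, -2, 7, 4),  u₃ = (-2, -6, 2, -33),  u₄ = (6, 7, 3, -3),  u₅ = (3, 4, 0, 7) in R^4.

u₁ + u₂ + u₃ - u₄ + 3u₅ = 0

Write the vectors as columns of a matrix and find a nonzero vector in its null space.
One solution (up to scaling) is (1, 1, 1, -1, 3).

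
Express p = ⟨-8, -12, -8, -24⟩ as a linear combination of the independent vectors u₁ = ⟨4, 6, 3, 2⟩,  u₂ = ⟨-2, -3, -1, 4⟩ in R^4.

Set up the augmented matrix [u₁ | u₂ | p] and row-reduce.
The system has the unique solution (a₁, a₂) = (-4, -4).

p = -4u₁ - 4u₂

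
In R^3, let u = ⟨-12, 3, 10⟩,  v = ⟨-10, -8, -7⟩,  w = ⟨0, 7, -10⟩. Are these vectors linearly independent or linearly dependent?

The matrix [u|v|w] has determinant -2548.
A nonzero determinant means the columns are linearly independent.

linearly independent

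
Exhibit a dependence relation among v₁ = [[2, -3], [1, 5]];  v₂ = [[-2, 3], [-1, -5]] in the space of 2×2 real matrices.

Write each element as a vector in ℝ⁴ using {E₁₁, E₁₂, E₂₁, E₂₂}.
Row-reduce the matrix with v₁, v₂ as columns; the null space gives the coefficients.
A generator of the null space is (1, 1).

v₁ + v₂ = 0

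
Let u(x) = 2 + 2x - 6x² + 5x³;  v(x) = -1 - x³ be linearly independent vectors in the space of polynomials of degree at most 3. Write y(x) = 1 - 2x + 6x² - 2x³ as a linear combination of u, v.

Take coordinate vectors relative to {1, x, …, x³}.
Set up the augmented matrix [u | v | y] and row-reduce.
Back-substitution yields (α₁, α₂) = (-1, -3).

y = -u - 3v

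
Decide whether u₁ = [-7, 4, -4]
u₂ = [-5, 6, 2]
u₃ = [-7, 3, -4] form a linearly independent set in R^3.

linearly independent

Form the 3×3 matrix with these as columns; its determinant is -34.
A nonzero determinant means the columns are linearly independent.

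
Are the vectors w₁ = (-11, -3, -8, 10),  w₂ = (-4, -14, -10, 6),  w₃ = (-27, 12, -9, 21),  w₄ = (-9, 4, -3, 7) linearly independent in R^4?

Form the 4×4 matrix with these as columns; its determinant is 0.
A zero determinant means the columns are linearly dependent.

linearly dependent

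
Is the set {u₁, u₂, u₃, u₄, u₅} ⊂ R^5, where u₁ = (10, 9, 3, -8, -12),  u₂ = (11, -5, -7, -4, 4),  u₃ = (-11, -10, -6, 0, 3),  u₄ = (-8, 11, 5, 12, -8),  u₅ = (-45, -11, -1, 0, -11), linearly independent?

linearly dependent

Form the 5×5 matrix with these as columns; its determinant is 0.
A zero determinant means the columns are linearly dependent.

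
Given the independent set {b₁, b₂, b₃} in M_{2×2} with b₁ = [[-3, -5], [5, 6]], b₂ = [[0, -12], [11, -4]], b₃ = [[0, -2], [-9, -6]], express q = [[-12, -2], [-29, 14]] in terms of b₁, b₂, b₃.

q = 4b₁ - 2b₂ + 3b₃

Identify each element with its coordinate vector in ℝ⁴ via {E₁₁, E₁₂, E₂₁, E₂₂}.
Write q = a₁b₁ + … + a₃b₃ and equate components.
The system has the unique solution (a₁, a₂, a₃) = (4, -2, 3).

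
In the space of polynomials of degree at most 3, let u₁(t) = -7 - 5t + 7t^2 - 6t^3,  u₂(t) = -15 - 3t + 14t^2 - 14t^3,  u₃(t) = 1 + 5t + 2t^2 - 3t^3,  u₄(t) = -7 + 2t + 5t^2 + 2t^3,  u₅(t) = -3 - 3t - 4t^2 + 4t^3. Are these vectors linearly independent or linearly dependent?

Take coordinates with respect to the standard basis {1, t, …, t^3}.
There are 5 vectors in a 4-dimensional space, so they cannot be linearly independent.

linearly dependent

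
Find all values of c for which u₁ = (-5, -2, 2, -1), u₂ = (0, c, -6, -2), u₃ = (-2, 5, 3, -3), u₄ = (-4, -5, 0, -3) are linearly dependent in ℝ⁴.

c = -14

The set is linearly dependent precisely when det[u₁; u₂; u₃; u₄] = 0.
Expanding, det = 45*c + 630.
Solving 45*c + 630 = 0 yields c = -14.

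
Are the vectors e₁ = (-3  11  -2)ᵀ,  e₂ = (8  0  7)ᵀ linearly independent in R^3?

Row-reduce the matrix whose columns are e₁, e₂.
The reduction yields 2 nonzero rows, so the rank is 2.
Since rank = 2 (the number of vectors), the set is linearly independent.

linearly independent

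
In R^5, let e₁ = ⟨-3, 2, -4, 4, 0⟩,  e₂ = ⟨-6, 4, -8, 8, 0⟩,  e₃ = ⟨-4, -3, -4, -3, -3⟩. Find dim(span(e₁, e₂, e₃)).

Put the 5×3 matrix [e₁|e₂|e₃] into echelon form.
There are 2 pivot columns, so rank = 2.

2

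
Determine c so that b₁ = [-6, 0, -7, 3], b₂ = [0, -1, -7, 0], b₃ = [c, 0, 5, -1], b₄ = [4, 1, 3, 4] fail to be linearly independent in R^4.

c = 8

The set is linearly dependent precisely when det[b₁; b₂; b₃; b₄] = 0.
Cofactor expansion gives det = 128 - 16*c.
Setting this to zero gives c = 8.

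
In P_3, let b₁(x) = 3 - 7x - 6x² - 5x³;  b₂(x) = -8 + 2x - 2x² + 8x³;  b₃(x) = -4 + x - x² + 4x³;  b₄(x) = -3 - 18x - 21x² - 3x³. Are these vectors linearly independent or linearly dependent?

Write each element as a coordinate vector in ℝ⁴ using {1, x, …, x³}.
One vector is a scalar multiple of another, so the set is dependent.

linearly dependent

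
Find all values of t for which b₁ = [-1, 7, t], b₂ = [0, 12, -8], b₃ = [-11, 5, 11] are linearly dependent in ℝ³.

t = -37/11

Dependence holds iff the 3×3 matrix [b₁ b₂ b₃] is singular.
Expanding, det = 132*t + 444.
This vanishes exactly when t = -37/11.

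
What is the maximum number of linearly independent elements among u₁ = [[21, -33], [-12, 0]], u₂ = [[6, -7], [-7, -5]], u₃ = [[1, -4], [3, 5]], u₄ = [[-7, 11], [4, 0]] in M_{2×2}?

Pass to coordinate vectors with respect to the basis {E₁₁, E₁₂, E₂₁, E₂₂}.
Apply Gaussian elimination to the matrix whose rows are u₁, u₂, u₃, u₄.
The echelon form has 2 nonzero rows, so the rank is 2.

2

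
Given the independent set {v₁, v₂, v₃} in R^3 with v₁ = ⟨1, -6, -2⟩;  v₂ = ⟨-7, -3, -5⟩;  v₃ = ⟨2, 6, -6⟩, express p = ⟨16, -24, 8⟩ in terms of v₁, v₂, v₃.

p = 4v₁ - 2v₂ - v₃

Since v₁, v₂, v₃ are independent, the coefficients expressing p are uniquely determined by a linear system.
Row-reducing the augmented matrix gives the unique coefficients (α₁, α₂, α₃) = (4, -2, -1).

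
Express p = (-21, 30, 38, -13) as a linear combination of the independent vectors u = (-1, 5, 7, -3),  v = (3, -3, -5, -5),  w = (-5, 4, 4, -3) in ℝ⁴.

p = 3u - v + 3w

Since u, v, w are independent, the coefficients expressing p are uniquely determined by a linear system.
Row-reducing the augmented matrix gives the unique coefficients (α₁, α₂, α₃) = (3, -1, 3).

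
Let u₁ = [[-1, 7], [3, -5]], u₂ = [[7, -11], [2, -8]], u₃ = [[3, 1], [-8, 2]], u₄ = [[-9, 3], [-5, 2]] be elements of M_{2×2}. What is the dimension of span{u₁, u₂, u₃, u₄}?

Represent each element by its coordinate vector in ℝ⁴.
Apply Gaussian elimination to the matrix whose rows are u₁, u₂, u₃, u₄.
There are 4 pivot columns, so rank = 4.

4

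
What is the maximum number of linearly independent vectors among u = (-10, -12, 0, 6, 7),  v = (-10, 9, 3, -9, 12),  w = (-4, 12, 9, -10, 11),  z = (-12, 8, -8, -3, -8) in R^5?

Row-reduce the 4×5 matrix with these as rows.
Exactly 4 pivots survive; hence the rank is 4.

4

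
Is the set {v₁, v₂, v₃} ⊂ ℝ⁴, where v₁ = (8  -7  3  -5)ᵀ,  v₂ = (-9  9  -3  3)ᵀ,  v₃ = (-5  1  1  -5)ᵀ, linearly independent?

linearly independent

Row-reduce the matrix whose columns are v₁, v₂, v₃.
The reduction yields 3 nonzero rows, so the rank is 3.
Since rank = 3 (the number of vectors), the set is linearly independent.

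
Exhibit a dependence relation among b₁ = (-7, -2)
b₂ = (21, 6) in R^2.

3b₁ + b₂ = 0

Write the vectors as columns of a matrix and find a nonzero vector in its null space.
One solution (up to scaling) is (3, 1).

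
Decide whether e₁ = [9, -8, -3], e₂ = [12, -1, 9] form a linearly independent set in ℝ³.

linearly independent

Row-reduce the matrix whose columns are e₁, e₂.
The reduction yields 2 nonzero rows, so the rank is 2.
Since rank = 2 (the number of vectors), the set is linearly independent.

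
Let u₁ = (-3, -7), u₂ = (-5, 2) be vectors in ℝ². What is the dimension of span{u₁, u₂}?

dim = 2

Put the 2×2 matrix [u₁|u₂] into echelon form.
There are 2 pivot columns, so rank = 2.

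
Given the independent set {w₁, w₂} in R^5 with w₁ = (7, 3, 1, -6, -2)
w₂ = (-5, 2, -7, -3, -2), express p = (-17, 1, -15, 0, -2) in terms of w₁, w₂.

p = -w₁ + 2w₂

Write p = α₁w₁ + α₂w₂ and equate components.
The system has the unique solution (α₁, α₂) = (-1, 2).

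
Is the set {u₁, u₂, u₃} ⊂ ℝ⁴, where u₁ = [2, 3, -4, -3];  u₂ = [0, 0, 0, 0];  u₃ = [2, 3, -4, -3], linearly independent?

One of the vectors is the zero vector, so the set is linearly dependent.

linearly dependent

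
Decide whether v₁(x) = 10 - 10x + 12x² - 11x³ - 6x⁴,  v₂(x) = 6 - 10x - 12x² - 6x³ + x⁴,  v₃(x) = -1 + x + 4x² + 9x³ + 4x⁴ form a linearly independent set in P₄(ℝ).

Take coordinates with respect to the standard basis {1, x, …, x⁴}.
Row-reduce the matrix whose columns are v₁, v₂, v₃.
The reduction yields 3 nonzero rows, so the rank is 3.
Since rank = 3 (the number of vectors), the set is linearly independent.

linearly independent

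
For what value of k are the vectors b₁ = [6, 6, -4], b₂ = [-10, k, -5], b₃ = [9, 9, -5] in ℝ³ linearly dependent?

The vectors are dependent exactly when the determinant of the matrix with rows b₁, b₂, b₃ vanishes.
Expanding, det = 6*k + 60.
Setting this to zero gives k = -10.

k = -10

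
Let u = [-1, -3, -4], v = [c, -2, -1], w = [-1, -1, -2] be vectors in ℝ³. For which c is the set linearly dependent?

c = 1

The vectors are dependent exactly when the determinant of the matrix with rows u, v, w vanishes.
Expanding, det = 2 - 2*c.
Solving 2 - 2*c = 0 yields c = 1.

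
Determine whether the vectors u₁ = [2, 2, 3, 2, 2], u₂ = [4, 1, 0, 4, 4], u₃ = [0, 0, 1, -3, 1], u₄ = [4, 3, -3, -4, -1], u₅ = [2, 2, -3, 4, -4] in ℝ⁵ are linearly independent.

linearly independent

Row-reduce the matrix whose columns are u₁, u₂, u₃, u₄, u₅.
The reduction yields 5 nonzero rows, so the rank is 5.
Since rank = 5 (the number of vectors), the set is linearly independent.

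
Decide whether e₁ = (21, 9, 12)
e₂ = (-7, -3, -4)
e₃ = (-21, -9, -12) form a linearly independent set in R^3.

linearly dependent

Form the 3×3 matrix with these as columns; its determinant is 0.
A zero determinant means the columns are linearly dependent.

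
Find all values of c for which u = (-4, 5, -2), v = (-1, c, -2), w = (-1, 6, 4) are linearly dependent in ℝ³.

Place the vectors as rows of a 3×3 matrix; dependence ⇔ determinant zero.
Cofactor expansion gives det = -18*c - 6.
This vanishes exactly when c = -1/3.

c = -1/3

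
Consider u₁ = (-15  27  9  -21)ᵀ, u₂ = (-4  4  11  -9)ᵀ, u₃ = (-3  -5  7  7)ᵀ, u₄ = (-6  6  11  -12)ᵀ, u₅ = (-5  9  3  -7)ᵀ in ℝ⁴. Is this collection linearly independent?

linearly dependent

There are 5 vectors in a 4-dimensional space, so they cannot be linearly independent.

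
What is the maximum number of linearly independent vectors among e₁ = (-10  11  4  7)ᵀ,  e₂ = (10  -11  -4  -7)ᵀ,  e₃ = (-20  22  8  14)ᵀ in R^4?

Row-reduce the 3×4 matrix with these as rows.
There is 1 pivot column, so rank = 1.

1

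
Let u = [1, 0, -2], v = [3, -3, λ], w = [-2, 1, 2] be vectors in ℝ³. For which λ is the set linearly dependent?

λ = 0

The set is linearly dependent precisely when det[u; v; w] = 0.
Cofactor expansion gives det = -λ.
Setting this to zero gives λ = 0.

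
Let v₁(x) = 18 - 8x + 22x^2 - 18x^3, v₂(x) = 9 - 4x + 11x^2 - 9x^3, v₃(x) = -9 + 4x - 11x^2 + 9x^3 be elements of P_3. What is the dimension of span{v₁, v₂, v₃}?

1

Pass to coordinate vectors with respect to the basis {1, x, …, x^3}.
Form the matrix with v₁, v₂, v₃ as columns and reduce.
There is 1 pivot column, so rank = 1.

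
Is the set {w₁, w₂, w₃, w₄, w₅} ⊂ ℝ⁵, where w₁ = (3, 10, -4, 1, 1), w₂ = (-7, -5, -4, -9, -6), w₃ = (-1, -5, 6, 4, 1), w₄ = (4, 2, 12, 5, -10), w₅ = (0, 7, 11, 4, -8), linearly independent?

Form the 5×5 matrix with these as columns; its determinant is -11403.
A nonzero determinant means the columns are linearly independent.

linearly independent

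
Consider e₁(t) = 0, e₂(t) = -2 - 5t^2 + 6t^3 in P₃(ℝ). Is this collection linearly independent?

linearly dependent

Write each element as a coordinate vector in ℝ⁴ using {1, t, …, t^3}.
One of the vectors is the zero vector, so the set is linearly dependent.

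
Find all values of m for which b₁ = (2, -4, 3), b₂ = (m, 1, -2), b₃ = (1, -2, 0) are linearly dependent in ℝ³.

The vectors are dependent exactly when the determinant of the matrix with rows b₁, b₂, b₃ vanishes.
Cofactor expansion gives det = -6*m - 3.
Setting this to zero gives m = -1/2.

m = -1/2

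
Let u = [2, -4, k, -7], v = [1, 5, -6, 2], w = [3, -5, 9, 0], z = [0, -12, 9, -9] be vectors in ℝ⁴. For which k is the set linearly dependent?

Place the vectors as rows of a 4×4 matrix; dependence ⇔ determinant zero.
Cofactor expansion gives det = 108*k + 234.
This vanishes exactly when k = -13/6.

k = -13/6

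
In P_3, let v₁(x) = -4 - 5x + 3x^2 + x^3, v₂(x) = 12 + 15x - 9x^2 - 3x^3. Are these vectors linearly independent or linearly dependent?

Take coordinates with respect to the standard basis {1, x, …, x^3}.
Place the vectors as rows of a 2×4 matrix and reduce to echelon form.
The reduction yields 1 nonzero row, so the rank is 1.
Since rank 1 < 2, the set is linearly dependent.
Indeed 3v₁ + v₂ = 0.

linearly dependent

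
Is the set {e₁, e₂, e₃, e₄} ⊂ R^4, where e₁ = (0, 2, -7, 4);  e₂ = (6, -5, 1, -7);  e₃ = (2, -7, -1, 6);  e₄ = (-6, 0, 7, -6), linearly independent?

Place the vectors as rows of a 4×4 matrix and reduce to echelon form.
The reduction yields 4 nonzero rows, so the rank is 4.
Since rank = 4 (the number of vectors), the set is linearly independent.

linearly independent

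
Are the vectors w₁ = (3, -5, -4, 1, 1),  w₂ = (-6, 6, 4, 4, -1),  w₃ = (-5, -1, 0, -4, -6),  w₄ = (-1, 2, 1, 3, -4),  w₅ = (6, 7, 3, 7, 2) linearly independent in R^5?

linearly independent

Form the 5×5 matrix with these as columns; its determinant is 964.
A nonzero determinant means the columns are linearly independent.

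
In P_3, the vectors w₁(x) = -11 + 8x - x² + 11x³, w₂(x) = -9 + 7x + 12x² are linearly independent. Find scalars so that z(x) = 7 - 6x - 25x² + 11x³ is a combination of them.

Take coordinate vectors relative to {1, x, …, x³}.
Since w₁, w₂ are independent, the coefficients expressing z are uniquely determined by a linear system.
Row-reducing the augmented matrix gives the unique coefficients (c₁, c₂) = (1, -2).

z = w₁ - 2w₂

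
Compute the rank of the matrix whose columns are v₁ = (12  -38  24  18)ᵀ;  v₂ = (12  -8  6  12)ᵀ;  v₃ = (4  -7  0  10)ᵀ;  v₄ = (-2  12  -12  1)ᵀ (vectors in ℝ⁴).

Apply Gaussian elimination to the matrix whose rows are v₁, v₂, v₃, v₄.
Reduction leaves 3 leading entries, giving rank 3.

rank 3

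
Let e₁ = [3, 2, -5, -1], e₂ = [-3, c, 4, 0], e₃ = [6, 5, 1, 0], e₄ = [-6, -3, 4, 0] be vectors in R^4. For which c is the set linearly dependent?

c = -7/10

Place the vectors as rows of a 4×4 matrix; dependence ⇔ determinant zero.
Expanding, det = -30*c - 21.
This vanishes exactly when c = -7/10.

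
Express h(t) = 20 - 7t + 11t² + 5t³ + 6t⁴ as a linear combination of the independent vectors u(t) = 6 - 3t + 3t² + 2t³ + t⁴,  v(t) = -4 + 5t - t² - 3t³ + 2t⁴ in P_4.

Take coordinate vectors relative to {1, t, …, t⁴}.
Write h = c₁u + c₂v and equate components.
Back-substitution yields (c₁, c₂) = (4, 1).

h = 4u + v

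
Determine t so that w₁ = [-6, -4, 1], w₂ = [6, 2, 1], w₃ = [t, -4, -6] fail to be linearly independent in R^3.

The vectors are dependent exactly when the determinant of the matrix with rows w₁, w₂, w₃ vanishes.
Cofactor expansion gives det = -6*t - 120.
Solving -6*t - 120 = 0 yields t = -20.

t = -20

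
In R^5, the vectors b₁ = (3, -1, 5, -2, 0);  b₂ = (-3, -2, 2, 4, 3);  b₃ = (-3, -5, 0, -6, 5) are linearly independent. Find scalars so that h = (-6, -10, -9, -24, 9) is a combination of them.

Solve the system with b₁, b₂, b₃ as columns and h as the right-hand side.
The system has the unique solution (c₁, c₂, c₃) = (-1, -2, 3).

h = -b₁ - 2b₂ + 3b₃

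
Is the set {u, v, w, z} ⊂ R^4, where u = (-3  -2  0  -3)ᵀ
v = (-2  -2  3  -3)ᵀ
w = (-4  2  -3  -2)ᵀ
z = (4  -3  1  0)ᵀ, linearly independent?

linearly independent

The matrix [u|v|w|z] has determinant -83.
A nonzero determinant means the columns are linearly independent.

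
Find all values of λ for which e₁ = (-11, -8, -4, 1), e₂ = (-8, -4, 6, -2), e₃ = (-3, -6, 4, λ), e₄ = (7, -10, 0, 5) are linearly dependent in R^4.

Dependence holds iff the 4×4 matrix [e₁ e₂ e₃ e₄] is singular.
The determinant works out to 1428*λ - 476.
This vanishes exactly when λ = 1/3.

λ = 1/3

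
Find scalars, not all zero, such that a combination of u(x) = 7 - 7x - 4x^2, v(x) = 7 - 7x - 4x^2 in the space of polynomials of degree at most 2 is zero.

u - v = 0

Pass to coordinate vectors relative to the basis {1, x, x^2}.
Write the vectors as columns of a matrix and find a nonzero vector in its null space.
One solution (up to scaling) is (1, -1).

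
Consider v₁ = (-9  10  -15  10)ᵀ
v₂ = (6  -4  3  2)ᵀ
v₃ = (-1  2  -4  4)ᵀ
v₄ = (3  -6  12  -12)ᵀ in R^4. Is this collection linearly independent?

linearly dependent

One vector is a scalar multiple of another, so the set is dependent.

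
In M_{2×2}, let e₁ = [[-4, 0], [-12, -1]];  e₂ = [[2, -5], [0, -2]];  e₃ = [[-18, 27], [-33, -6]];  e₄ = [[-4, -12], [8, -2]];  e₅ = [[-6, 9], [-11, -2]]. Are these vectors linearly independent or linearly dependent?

Take coordinates with respect to the standard basis {E₁₁, E₁₂, E₂₁, E₂₂}.
There are 5 vectors in a 4-dimensional space, so they cannot be linearly independent.

linearly dependent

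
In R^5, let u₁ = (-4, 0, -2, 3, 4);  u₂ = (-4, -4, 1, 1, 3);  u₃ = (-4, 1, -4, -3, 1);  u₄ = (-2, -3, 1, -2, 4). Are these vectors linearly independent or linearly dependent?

Place the vectors as rows of a 4×5 matrix and reduce to echelon form.
The reduction yields 4 nonzero rows, so the rank is 4.
Since rank = 4 (the number of vectors), the set is linearly independent.

linearly independent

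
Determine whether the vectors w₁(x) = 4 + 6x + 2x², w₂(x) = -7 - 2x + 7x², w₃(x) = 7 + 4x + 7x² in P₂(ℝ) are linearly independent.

Write each element as a coordinate vector in ℝ³ using {1, x, x²}.
Place the vectors as rows of a 3×3 matrix and reduce to echelon form.
The reduction yields 3 nonzero rows, so the rank is 3.
Since rank = 3 (the number of vectors), the set is linearly independent.

linearly independent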